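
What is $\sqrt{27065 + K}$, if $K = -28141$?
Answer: $2 i \sqrt{269} \approx 32.802 i$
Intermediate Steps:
$\sqrt{27065 + K} = \sqrt{27065 - 28141} = \sqrt{-1076} = 2 i \sqrt{269}$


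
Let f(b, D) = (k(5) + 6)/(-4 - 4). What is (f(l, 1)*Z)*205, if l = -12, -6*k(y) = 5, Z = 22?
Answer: -69905/24 ≈ -2912.7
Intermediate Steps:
k(y) = -5/6 (k(y) = -1/6*5 = -5/6)
f(b, D) = -31/48 (f(b, D) = (-5/6 + 6)/(-4 - 4) = (31/6)/(-8) = (31/6)*(-1/8) = -31/48)
(f(l, 1)*Z)*205 = -31/48*22*205 = -341/24*205 = -69905/24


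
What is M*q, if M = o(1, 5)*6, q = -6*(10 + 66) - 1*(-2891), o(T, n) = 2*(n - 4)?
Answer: 29220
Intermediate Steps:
o(T, n) = -8 + 2*n (o(T, n) = 2*(-4 + n) = -8 + 2*n)
q = 2435 (q = -6*76 + 2891 = -456 + 2891 = 2435)
M = 12 (M = (-8 + 2*5)*6 = (-8 + 10)*6 = 2*6 = 12)
M*q = 12*2435 = 29220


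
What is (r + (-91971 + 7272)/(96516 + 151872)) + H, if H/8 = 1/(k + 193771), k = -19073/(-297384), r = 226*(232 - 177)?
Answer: 59302785728479371751/4771070992887052 ≈ 12430.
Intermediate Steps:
r = 12430 (r = 226*55 = 12430)
k = 19073/297384 (k = -19073*(-1/297384) = 19073/297384 ≈ 0.064136)
H = 2379072/57624414137 (H = 8/(19073/297384 + 193771) = 8/(57624414137/297384) = 8*(297384/57624414137) = 2379072/57624414137 ≈ 4.1286e-5)
(r + (-91971 + 7272)/(96516 + 151872)) + H = (12430 + (-91971 + 7272)/(96516 + 151872)) + 2379072/57624414137 = (12430 - 84699/248388) + 2379072/57624414137 = (12430 - 84699*1/248388) + 2379072/57624414137 = (12430 - 28233/82796) + 2379072/57624414137 = 1029126047/82796 + 2379072/57624414137 = 59302785728479371751/4771070992887052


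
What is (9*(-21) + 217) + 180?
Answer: 208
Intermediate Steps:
(9*(-21) + 217) + 180 = (-189 + 217) + 180 = 28 + 180 = 208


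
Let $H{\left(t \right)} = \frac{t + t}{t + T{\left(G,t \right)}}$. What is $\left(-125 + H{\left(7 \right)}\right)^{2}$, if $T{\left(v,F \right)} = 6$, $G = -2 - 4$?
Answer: $\frac{2595321}{169} \approx 15357.0$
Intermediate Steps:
$G = -6$
$H{\left(t \right)} = \frac{2 t}{6 + t}$ ($H{\left(t \right)} = \frac{t + t}{t + 6} = \frac{2 t}{6 + t}$)
$\left(-125 + H{\left(7 \right)}\right)^{2} = \left(-125 + 2 \cdot 7 \frac{1}{6 + 7}\right)^{2} = \left(-125 + 2 \cdot 7 \cdot \frac{1}{13}\right)^{2} = \left(-125 + \frac{14}{13}\right)^{2} = \left(- \frac{1611}{13}\right)^{2} = \frac{2595321}{169}$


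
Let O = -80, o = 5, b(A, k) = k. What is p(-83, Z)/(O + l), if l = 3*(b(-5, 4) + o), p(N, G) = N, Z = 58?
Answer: 83/53 ≈ 1.5660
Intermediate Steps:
l = 27 (l = 3*(4 + 5) = 3*9 = 27)
p(-83, Z)/(O + l) = -83/(-80 + 27) = -83/(-53) = -83*(-1/53) = 83/53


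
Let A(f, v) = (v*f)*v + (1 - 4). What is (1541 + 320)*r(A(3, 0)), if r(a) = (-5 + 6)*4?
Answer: 7444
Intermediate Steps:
A(f, v) = -3 + f*v² (A(f, v) = (f*v)*v - 3 = f*v² - 3 = -3 + f*v²)
r(a) = 4 (r(a) = 1*4 = 4)
(1541 + 320)*r(A(3, 0)) = (1541 + 320)*4 = 1861*4 = 7444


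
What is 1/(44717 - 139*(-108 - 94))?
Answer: 1/72795 ≈ 1.3737e-5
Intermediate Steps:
1/(44717 - 139*(-108 - 94)) = 1/(44717 - 139*(-202)) = 1/(44717 + 28078) = 1/72795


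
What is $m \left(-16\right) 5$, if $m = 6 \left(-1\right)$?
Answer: $480$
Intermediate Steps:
$m = -6$
$m \left(-16\right) 5 = \left(-6\right) \left(-16\right) 5 = 96 \cdot 5 = 480$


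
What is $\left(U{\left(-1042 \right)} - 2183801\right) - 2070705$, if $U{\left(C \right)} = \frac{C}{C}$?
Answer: $-4254505$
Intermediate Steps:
$U{\left(C \right)} = 1$
$\left(U{\left(-1042 \right)} - 2183801\right) - 2070705 = \left(1 - 2183801\right) - 2070705 = -2183800 - 2070705 = -4254505$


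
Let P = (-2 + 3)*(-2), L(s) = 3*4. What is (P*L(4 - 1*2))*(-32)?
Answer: 768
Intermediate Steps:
L(s) = 12
P = -2 (P = 1*(-2) = -2)
(P*L(4 - 1*2))*(-32) = -2*12*(-32) = -24*(-32) = 768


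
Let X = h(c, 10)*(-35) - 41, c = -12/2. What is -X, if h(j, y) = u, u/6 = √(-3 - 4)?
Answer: 41 + 210*I*√7 ≈ 41.0 + 555.61*I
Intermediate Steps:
c = -6 (c = -12*½ = -6)
u = 6*I*√7 (u = 6*√(-3 - 4) = 6*√(-7) = 6*(I*√7) = 6*I*√7 ≈ 15.875*I)
h(j, y) = 6*I*√7
X = -41 - 210*I*√7 (X = (6*I*√7)*(-35) - 41 = -210*I*√7 - 41 = -41 - 210*I*√7 ≈ -41.0 - 555.61*I)
-X = -(-41 - 210*I*√7) = 41 + 210*I*√7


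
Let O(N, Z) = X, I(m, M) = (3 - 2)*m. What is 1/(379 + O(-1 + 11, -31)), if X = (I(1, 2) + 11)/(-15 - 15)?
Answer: 5/1893 ≈ 0.0026413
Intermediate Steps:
I(m, M) = m (I(m, M) = 1*m = m)
X = -⅖ (X = (1 + 11)/(-15 - 15) = 12/(-30) = 12*(-1/30) = -⅖ ≈ -0.40000)
O(N, Z) = -⅖
1/(379 + O(-1 + 11, -31)) = 1/(379 - ⅖) = 1/(1893/5) = 5/1893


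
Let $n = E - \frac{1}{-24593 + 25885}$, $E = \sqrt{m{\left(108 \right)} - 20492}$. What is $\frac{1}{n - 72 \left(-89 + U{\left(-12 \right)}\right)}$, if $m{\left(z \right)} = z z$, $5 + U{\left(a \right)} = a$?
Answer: $\frac{12739821556}{97245044517441} - \frac{3338528 i \sqrt{2207}}{97245044517441} \approx 0.00013101 - 1.6128 \cdot 10^{-6} i$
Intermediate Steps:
$U{\left(a \right)} = -5 + a$
$m{\left(z \right)} = z^{2}$
$E = 2 i \sqrt{2207}$ ($E = \sqrt{108^{2} - 20492} = \sqrt{11664 - 20492} = \sqrt{-8828} = 2 i \sqrt{2207} \approx 93.957 i$)
$n = - \frac{1}{1292} + 2 i \sqrt{2207}$ ($n = 2 i \sqrt{2207} - \frac{1}{-24593 + 25885} = 2 i \sqrt{2207} - \frac{1}{1292} = - \frac{1}{1292} + 2 i \sqrt{2207} \approx -0.00077399 + 93.957 i$)
$\frac{1}{n - 72 \left(-89 + U{\left(-12 \right)}\right)} = \frac{1}{\left(- \frac{1}{1292} + 2 i \sqrt{2207}\right) - 72 \left(-89 - 17\right)} = \frac{1}{\left(- \frac{1}{1292} + 2 i \sqrt{2207}\right) - -7632} = \frac{1}{\left(- \frac{1}{1292} + 2 i \sqrt{2207}\right) + 7632} = \frac{1}{\frac{9860543}{1292} + 2 i \sqrt{2207}}$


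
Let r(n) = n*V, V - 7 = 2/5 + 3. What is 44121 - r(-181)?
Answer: 230017/5 ≈ 46003.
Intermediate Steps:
V = 52/5 (V = 7 + (2/5 + 3) = 7 + (2*(⅕) + 3) = 7 + (⅖ + 3) = 7 + 17/5 = 52/5 ≈ 10.400)
r(n) = 52*n/5 (r(n) = n*(52/5) = 52*n/5)
44121 - r(-181) = 44121 - 52*(-181)/5 = 44121 - 1*(-9412/5) = 44121 + 9412/5 = 230017/5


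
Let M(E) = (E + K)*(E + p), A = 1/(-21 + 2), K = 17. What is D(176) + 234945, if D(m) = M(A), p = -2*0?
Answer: 84814823/361 ≈ 2.3494e+5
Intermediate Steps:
p = 0
A = -1/19 (A = 1/(-19) = -1/19 ≈ -0.052632)
M(E) = E*(17 + E) (M(E) = (E + 17)*(E + 0) = (17 + E)*E = E*(17 + E))
D(m) = -322/361 (D(m) = -(17 - 1/19)/19 = -1/19*322/19 = -322/361)
D(176) + 234945 = -322/361 + 234945 = 84814823/361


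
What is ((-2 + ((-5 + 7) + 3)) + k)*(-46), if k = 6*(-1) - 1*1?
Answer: 184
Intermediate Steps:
k = -7 (k = -6 - 1 = -7)
((-2 + ((-5 + 7) + 3)) + k)*(-46) = ((-2 + ((-5 + 7) + 3)) - 7)*(-46) = ((-2 + (2 + 3)) - 7)*(-46) = ((-2 + 5) - 7)*(-46) = (3 - 7)*(-46) = -4*(-46) = 184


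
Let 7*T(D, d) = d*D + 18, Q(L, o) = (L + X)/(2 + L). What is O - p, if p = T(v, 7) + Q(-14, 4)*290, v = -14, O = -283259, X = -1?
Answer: -3970541/14 ≈ -2.8361e+5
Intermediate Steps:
Q(L, o) = (-1 + L)/(2 + L) (Q(L, o) = (L - 1)/(2 + L) = (-1 + L)/(2 + L))
T(D, d) = 18/7 + D*d/7 (T(D, d) = (d*D + 18)/7 = (D*d + 18)/7 = (18 + D*d)/7 = 18/7 + D*d/7)
p = 4915/14 (p = (18/7 + (⅐)*(-14)*7) + ((-1 - 14)/(2 - 14))*290 = (18/7 - 14) + (-15/(-12))*290 = -80/7 - 1/12*(-15)*290 = -80/7 + (5/4)*290 = -80/7 + 725/2 = 4915/14 ≈ 351.07)
O - p = -283259 - 1*4915/14 = -283259 - 4915/14 = -3970541/14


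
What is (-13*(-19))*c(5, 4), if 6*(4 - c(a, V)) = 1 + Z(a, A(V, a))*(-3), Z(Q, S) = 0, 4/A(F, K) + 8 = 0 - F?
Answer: 5681/6 ≈ 946.83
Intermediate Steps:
A(F, K) = 4/(-8 - F) (A(F, K) = 4/(-8 + (0 - F)) = 4/(-8 - F))
c(a, V) = 23/6 (c(a, V) = 4 - (1 + 0*(-3))/6 = 4 - (1 + 0)/6 = 4 - ⅙*1 = 4 - ⅙ = 23/6)
(-13*(-19))*c(5, 4) = -13*(-19)*(23/6) = 247*(23/6) = 5681/6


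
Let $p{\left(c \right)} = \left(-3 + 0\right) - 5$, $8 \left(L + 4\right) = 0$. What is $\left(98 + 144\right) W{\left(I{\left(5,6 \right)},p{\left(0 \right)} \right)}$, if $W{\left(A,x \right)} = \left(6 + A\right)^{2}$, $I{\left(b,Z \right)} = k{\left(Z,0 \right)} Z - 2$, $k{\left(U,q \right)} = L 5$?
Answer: $3256352$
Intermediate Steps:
$L = -4$ ($L = -4 + \frac{1}{8} \cdot 0 = -4 + 0 = -4$)
$k{\left(U,q \right)} = -20$ ($k{\left(U,q \right)} = \left(-4\right) 5 = -20$)
$I{\left(b,Z \right)} = -2 - 20 Z$ ($I{\left(b,Z \right)} = - 20 Z - 2 = -2 - 20 Z$)
$p{\left(c \right)} = -8$ ($p{\left(c \right)} = -3 - 5 = -8$)
$\left(98 + 144\right) W{\left(I{\left(5,6 \right)},p{\left(0 \right)} \right)} = \left(98 + 144\right) \left(6 - 122\right)^{2} = 242 \left(6 - 122\right)^{2} = 242 \left(-116\right)^{2} = 242 \cdot 13456 = 3256352$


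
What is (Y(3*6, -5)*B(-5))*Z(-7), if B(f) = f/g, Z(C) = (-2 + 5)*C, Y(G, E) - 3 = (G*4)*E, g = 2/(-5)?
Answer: 187425/2 ≈ 93713.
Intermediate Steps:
g = -⅖ (g = 2*(-⅕) = -⅖ ≈ -0.40000)
Y(G, E) = 3 + 4*E*G (Y(G, E) = 3 + (G*4)*E = 3 + (4*G)*E = 3 + 4*E*G)
Z(C) = 3*C
B(f) = -5*f/2 (B(f) = f/(-⅖) = f*(-5/2) = -5*f/2)
(Y(3*6, -5)*B(-5))*Z(-7) = ((3 + 4*(-5)*(3*6))*(-5/2*(-5)))*(3*(-7)) = ((3 + 4*(-5)*18)*(25/2))*(-21) = ((3 - 360)*(25/2))*(-21) = -357*25/2*(-21) = -8925/2*(-21) = 187425/2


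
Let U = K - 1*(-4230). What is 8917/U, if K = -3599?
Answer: 8917/631 ≈ 14.132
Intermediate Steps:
U = 631 (U = -3599 - 1*(-4230) = -3599 + 4230 = 631)
8917/U = 8917/631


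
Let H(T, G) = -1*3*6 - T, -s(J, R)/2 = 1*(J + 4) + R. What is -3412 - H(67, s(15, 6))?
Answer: -3327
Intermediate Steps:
s(J, R) = -8 - 2*J - 2*R (s(J, R) = -2*(1*(J + 4) + R) = -2*(1*(4 + J) + R) = -2*((4 + J) + R) = -2*(4 + J + R) = -8 - 2*J - 2*R)
H(T, G) = -18 - T (H(T, G) = -3*6 - T = -18 - T)
-3412 - H(67, s(15, 6)) = -3412 - (-18 - 1*67) = -3412 - (-18 - 67) = -3412 - 1*(-85) = -3412 + 85 = -3327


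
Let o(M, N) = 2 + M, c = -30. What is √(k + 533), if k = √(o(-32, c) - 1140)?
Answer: √(533 + 3*I*√130) ≈ 23.099 + 0.74042*I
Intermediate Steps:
k = 3*I*√130 (k = √((2 - 32) - 1140) = √(-30 - 1140) = √(-1170) = 3*I*√130 ≈ 34.205*I)
√(k + 533) = √(3*I*√130 + 533) = √(533 + 3*I*√130)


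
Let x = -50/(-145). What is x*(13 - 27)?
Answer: -140/29 ≈ -4.8276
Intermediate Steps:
x = 10/29 (x = -50*(-1/145) = 10/29 ≈ 0.34483)
x*(13 - 27) = 10*(13 - 27)/29 = (10/29)*(-14) = -140/29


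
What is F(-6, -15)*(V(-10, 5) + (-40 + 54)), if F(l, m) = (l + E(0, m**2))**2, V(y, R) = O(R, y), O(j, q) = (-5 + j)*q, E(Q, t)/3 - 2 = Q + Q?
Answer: 0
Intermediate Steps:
E(Q, t) = 6 + 6*Q (E(Q, t) = 6 + 3*(Q + Q) = 6 + 3*(2*Q) = 6 + 6*Q)
O(j, q) = q*(-5 + j)
V(y, R) = y*(-5 + R)
F(l, m) = (6 + l)**2 (F(l, m) = (l + (6 + 6*0))**2 = (l + (6 + 0))**2 = (l + 6)**2 = (6 + l)**2)
F(-6, -15)*(V(-10, 5) + (-40 + 54)) = (6 - 6)**2*(-10*(-5 + 5) + (-40 + 54)) = 0**2*(-10*0 + 14) = 0*(0 + 14) = 0*14 = 0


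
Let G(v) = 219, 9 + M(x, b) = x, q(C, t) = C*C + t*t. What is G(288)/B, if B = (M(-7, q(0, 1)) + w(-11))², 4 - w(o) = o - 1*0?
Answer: 219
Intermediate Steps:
w(o) = 4 - o (w(o) = 4 - (o - 1*0) = 4 - (o + 0) = 4 - o)
q(C, t) = C² + t²
M(x, b) = -9 + x
B = 1 (B = ((-9 - 7) + (4 - 1*(-11)))² = (-16 + (4 + 11))² = (-16 + 15)² = (-1)² = 1)
G(288)/B = 219/1 = 219*1 = 219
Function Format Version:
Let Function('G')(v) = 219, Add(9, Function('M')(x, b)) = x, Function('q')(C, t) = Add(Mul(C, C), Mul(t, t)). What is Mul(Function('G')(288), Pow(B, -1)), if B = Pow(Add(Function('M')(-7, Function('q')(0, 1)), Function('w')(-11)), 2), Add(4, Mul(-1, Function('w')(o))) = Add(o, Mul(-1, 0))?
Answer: 219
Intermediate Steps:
Function('w')(o) = Add(4, Mul(-1, o)) (Function('w')(o) = Add(4, Mul(-1, Add(o, Mul(-1, 0)))) = Add(4, Mul(-1, Add(o, 0))) = Add(4, Mul(-1, o)))
Function('q')(C, t) = Add(Pow(C, 2), Pow(t, 2))
Function('M')(x, b) = Add(-9, x)
B = 1 (B = Pow(Add(Add(-9, -7), Add(4, Mul(-1, -11))), 2) = Pow(Add(-16, Add(4, 11)), 2) = Pow(Add(-16, 15), 2) = Pow(-1, 2) = 1)
Mul(Function('G')(288), Pow(B, -1)) = Mul(219, Pow(1, -1)) = Mul(219, 1) = 219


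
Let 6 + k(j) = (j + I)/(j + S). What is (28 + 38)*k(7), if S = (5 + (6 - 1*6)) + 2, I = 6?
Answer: -2343/7 ≈ -334.71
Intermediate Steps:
S = 7 (S = (5 + (6 - 6)) + 2 = (5 + 0) + 2 = 5 + 2 = 7)
k(j) = -6 + (6 + j)/(7 + j) (k(j) = -6 + (j + 6)/(j + 7) = -6 + (6 + j)/(7 + j))
(28 + 38)*k(7) = (28 + 38)*((-36 - 5*7)/(7 + 7)) = 66*((-36 - 35)/14) = 66*((1/14)*(-71)) = 66*(-71/14) = -2343/7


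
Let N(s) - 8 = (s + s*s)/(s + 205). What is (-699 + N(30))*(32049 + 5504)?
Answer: -25800509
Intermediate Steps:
N(s) = 8 + (s + s**2)/(205 + s) (N(s) = 8 + (s + s*s)/(s + 205) = 8 + (s + s**2)/(205 + s))
(-699 + N(30))*(32049 + 5504) = (-699 + (1640 + 30**2 + 9*30)/(205 + 30))*(32049 + 5504) = (-699 + (1640 + 900 + 270)/235)*37553 = (-699 + (1/235)*2810)*37553 = (-699 + 562/47)*37553 = -32291/47*37553 = -25800509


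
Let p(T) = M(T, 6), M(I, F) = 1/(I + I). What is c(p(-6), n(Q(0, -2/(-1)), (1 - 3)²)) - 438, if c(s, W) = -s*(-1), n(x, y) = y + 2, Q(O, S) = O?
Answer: -5257/12 ≈ -438.08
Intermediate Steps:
n(x, y) = 2 + y
M(I, F) = 1/(2*I)
p(T) = 1/(2*T)
c(s, W) = s
c(p(-6), n(Q(0, -2/(-1)), (1 - 3)²)) - 438 = (½)/(-6) - 438 = (½)*(-⅙) - 438 = -1/12 - 438 = -5257/12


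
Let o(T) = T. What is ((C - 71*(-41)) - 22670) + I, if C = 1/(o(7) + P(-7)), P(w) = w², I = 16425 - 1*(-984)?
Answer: -131599/56 ≈ -2350.0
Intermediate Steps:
I = 17409 (I = 16425 + 984 = 17409)
C = 1/56 (C = 1/(7 + (-7)²) = 1/(7 + 49) = 1/56 ≈ 0.017857)
((C - 71*(-41)) - 22670) + I = ((1/56 - 71*(-41)) - 22670) + 17409 = ((1/56 + 2911) - 22670) + 17409 = (163017/56 - 22670) + 17409 = -1106503/56 + 17409 = -131599/56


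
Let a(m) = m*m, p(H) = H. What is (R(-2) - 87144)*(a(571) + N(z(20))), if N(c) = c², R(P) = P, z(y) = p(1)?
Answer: -28413256132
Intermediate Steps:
z(y) = 1
a(m) = m²
(R(-2) - 87144)*(a(571) + N(z(20))) = (-2 - 87144)*(571² + 1²) = -87146*(326041 + 1) = -87146*326042 = -28413256132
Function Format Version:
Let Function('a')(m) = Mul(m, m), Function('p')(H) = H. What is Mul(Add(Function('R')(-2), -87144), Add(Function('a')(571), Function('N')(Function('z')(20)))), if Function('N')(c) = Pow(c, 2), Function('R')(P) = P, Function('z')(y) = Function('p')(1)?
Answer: -28413256132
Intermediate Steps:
Function('z')(y) = 1
Function('a')(m) = Pow(m, 2)
Mul(Add(Function('R')(-2), -87144), Add(Function('a')(571), Function('N')(Function('z')(20)))) = Mul(Add(-2, -87144), Add(Pow(571, 2), Pow(1, 2))) = Mul(-87146, Add(326041, 1)) = Mul(-87146, 326042) = -28413256132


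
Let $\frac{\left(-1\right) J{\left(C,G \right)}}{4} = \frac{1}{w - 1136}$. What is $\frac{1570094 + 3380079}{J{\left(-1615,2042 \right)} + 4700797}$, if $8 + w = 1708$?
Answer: $\frac{697974393}{662812376} \approx 1.053$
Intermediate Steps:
$w = 1700$ ($w = -8 + 1708 = 1700$)
$J{\left(C,G \right)} = - \frac{1}{141}$ ($J{\left(C,G \right)} = - \frac{4}{1700 - 1136} = - \frac{4}{564} = \left(-4\right) \frac{1}{564} = - \frac{1}{141}$)
$\frac{1570094 + 3380079}{J{\left(-1615,2042 \right)} + 4700797} = \frac{1570094 + 3380079}{- \frac{1}{141} + 4700797} = \frac{4950173}{\frac{662812376}{141}} = 4950173 \cdot \frac{141}{662812376} = \frac{697974393}{662812376}$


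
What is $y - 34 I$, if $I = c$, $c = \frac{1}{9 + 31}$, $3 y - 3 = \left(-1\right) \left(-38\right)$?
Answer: $\frac{769}{60} \approx 12.817$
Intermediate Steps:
$y = \frac{41}{3}$ ($y = 1 + \frac{\left(-1\right) \left(-38\right)}{3} = 1 + \frac{1}{3} \cdot 38 = 1 + \frac{38}{3} = \frac{41}{3} \approx 13.667$)
$c = \frac{1}{40} \approx 0.025$
$I = \frac{1}{40} \approx 0.025$
$y - 34 I = \frac{41}{3} - \frac{17}{20} = \frac{769}{60}$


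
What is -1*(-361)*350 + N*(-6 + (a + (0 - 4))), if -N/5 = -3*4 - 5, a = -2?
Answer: 125330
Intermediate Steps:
N = 85 (N = -5*(-3*4 - 5) = -5*(-12 - 5) = -5*(-17) = 85)
-1*(-361)*350 + N*(-6 + (a + (0 - 4))) = -1*(-361)*350 + 85*(-6 + (-2 + (0 - 4))) = 361*350 + 85*(-6 + (-2 - 4)) = 126350 + 85*(-6 - 6) = 126350 + 85*(-12) = 126350 - 1020 = 125330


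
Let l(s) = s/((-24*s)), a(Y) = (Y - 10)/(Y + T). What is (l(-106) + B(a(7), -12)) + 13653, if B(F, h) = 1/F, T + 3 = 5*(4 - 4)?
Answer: 109213/8 ≈ 13652.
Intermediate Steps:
T = -3 (T = -3 + 5*(4 - 4) = -3 + 5*0 = -3 + 0 = -3)
a(Y) = (-10 + Y)/(-3 + Y) (a(Y) = (Y - 10)/(Y - 3) = (-10 + Y)/(-3 + Y))
l(s) = -1/24 (l(s) = s*(-1/(24*s)) = -1/24)
(l(-106) + B(a(7), -12)) + 13653 = (-1/24 + 1/((-10 + 7)/(-3 + 7))) + 13653 = (-1/24 + 1/(-3/4)) + 13653 = (-1/24 + 1/((¼)*(-3))) + 13653 = (-1/24 + 1/(-¾)) + 13653 = (-1/24 - 4/3) + 13653 = -11/8 + 13653 = 109213/8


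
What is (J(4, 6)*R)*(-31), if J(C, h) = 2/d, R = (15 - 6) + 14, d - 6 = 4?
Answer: -713/5 ≈ -142.60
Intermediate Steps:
d = 10 (d = 6 + 4 = 10)
R = 23 (R = 9 + 14 = 23)
J(C, h) = ⅕ (J(C, h) = 2/10 = 2*(⅒) = ⅕)
(J(4, 6)*R)*(-31) = ((⅕)*23)*(-31) = (23/5)*(-31) = -713/5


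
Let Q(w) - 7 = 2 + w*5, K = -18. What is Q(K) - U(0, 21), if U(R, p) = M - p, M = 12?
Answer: -72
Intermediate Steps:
Q(w) = 9 + 5*w (Q(w) = 7 + (2 + w*5) = 7 + (2 + 5*w) = 9 + 5*w)
U(R, p) = 12 - p
Q(K) - U(0, 21) = (9 + 5*(-18)) - (12 - 1*21) = (9 - 90) - (12 - 21) = -81 - 1*(-9) = -81 + 9 = -72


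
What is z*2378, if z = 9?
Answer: 21402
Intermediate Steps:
z*2378 = 9*2378 = 21402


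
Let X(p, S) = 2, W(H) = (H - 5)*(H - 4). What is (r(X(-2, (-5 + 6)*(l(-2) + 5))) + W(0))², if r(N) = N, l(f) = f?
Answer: 484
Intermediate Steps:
W(H) = (-5 + H)*(-4 + H)
(r(X(-2, (-5 + 6)*(l(-2) + 5))) + W(0))² = (2 + (20 + 0² - 9*0))² = (2 + (20 + 0 + 0))² = (2 + 20)² = 22² = 484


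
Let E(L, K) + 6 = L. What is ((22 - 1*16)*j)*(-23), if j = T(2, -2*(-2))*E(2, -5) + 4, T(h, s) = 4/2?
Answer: 552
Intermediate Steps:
E(L, K) = -6 + L
T(h, s) = 2 (T(h, s) = 4*(½) = 2)
j = -4 (j = 2*(-6 + 2) + 4 = 2*(-4) + 4 = -8 + 4 = -4)
((22 - 1*16)*j)*(-23) = ((22 - 1*16)*(-4))*(-23) = ((22 - 16)*(-4))*(-23) = (6*(-4))*(-23) = -24*(-23) = 552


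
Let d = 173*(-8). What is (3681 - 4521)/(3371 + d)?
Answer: -840/1987 ≈ -0.42275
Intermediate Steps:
d = -1384
(3681 - 4521)/(3371 + d) = (3681 - 4521)/(3371 - 1384) = -840/1987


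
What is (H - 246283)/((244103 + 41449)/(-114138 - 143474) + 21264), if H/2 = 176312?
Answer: 2282893141/456464668 ≈ 5.0013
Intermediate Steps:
H = 352624 (H = 2*176312 = 352624)
(H - 246283)/((244103 + 41449)/(-114138 - 143474) + 21264) = (352624 - 246283)/((244103 + 41449)/(-114138 - 143474) + 21264) = 106341/(285552/(-257612) + 21264) = 106341/(285552*(-1/257612) + 21264) = 106341/(-71388/64403 + 21264) = 106341/(1369394004/64403) = 106341*(64403/1369394004) = 2282893141/456464668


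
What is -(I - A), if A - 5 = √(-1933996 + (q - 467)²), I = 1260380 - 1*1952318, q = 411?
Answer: 691943 + 6*I*√53635 ≈ 6.9194e+5 + 1389.6*I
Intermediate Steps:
I = -691938 (I = 1260380 - 1952318 = -691938)
A = 5 + 6*I*√53635 (A = 5 + √(-1933996 + (411 - 467)²) = 5 + √(-1933996 + (-56)²) = 5 + √(-1933996 + 3136) = 5 + √(-1930860) = 5 + 6*I*√53635 ≈ 5.0 + 1389.6*I)
-(I - A) = -(-691938 - (5 + 6*I*√53635)) = -(-691938 + (-5 - 6*I*√53635)) = -(-691943 - 6*I*√53635) = 691943 + 6*I*√53635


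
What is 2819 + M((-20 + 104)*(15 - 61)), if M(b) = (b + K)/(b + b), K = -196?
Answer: 778189/276 ≈ 2819.5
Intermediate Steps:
M(b) = (-196 + b)/(2*b) (M(b) = (b - 196)/(b + b) = (-196 + b)/((2*b)) = (-196 + b)*(1/(2*b)) = (-196 + b)/(2*b))
2819 + M((-20 + 104)*(15 - 61)) = 2819 + (-196 + (-20 + 104)*(15 - 61))/(2*(((-20 + 104)*(15 - 61)))) = 2819 + (-196 + 84*(-46))/(2*((84*(-46)))) = 2819 + (½)*(-196 - 3864)/(-3864) = 2819 + (½)*(-1/3864)*(-4060) = 2819 + 145/276 = 778189/276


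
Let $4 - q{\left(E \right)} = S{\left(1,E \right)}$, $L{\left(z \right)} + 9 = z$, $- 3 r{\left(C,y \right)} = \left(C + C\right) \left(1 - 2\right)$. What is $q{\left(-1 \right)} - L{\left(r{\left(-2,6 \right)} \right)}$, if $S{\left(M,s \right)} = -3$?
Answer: $\frac{52}{3} \approx 17.333$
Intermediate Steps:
$r{\left(C,y \right)} = \frac{2 C}{3}$ ($r{\left(C,y \right)} = - \frac{\left(C + C\right) \left(1 - 2\right)}{3} = - \frac{2 C \left(-1\right)}{3} = - \frac{\left(-2\right) C}{3} = \frac{2 C}{3}$)
$L{\left(z \right)} = -9 + z$
$q{\left(E \right)} = 7$ ($q{\left(E \right)} = 4 - -3 = 4 + 3 = 7$)
$q{\left(-1 \right)} - L{\left(r{\left(-2,6 \right)} \right)} = 7 - \left(-9 + \frac{2}{3} \left(-2\right)\right) = 7 - \left(-9 - \frac{4}{3}\right) = 7 - - \frac{31}{3} = 7 + \frac{31}{3} = \frac{52}{3}$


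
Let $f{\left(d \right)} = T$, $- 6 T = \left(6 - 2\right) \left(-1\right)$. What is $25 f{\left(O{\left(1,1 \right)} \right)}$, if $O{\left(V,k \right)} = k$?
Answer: $\frac{50}{3} \approx 16.667$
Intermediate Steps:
$T = \frac{2}{3}$ ($T = - \frac{\left(6 - 2\right) \left(-1\right)}{6} = - \frac{4 \left(-1\right)}{6} = \left(- \frac{1}{6}\right) \left(-4\right) = \frac{2}{3} \approx 0.66667$)
$f{\left(d \right)} = \frac{2}{3}$
$25 f{\left(O{\left(1,1 \right)} \right)} = 25 \cdot \frac{2}{3} = \frac{50}{3}$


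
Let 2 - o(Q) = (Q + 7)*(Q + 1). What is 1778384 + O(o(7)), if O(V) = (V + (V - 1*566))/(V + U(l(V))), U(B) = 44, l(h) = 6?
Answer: 19562355/11 ≈ 1.7784e+6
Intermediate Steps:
o(Q) = 2 - (1 + Q)*(7 + Q) (o(Q) = 2 - (Q + 7)*(Q + 1) = 2 - (7 + Q)*(1 + Q) = 2 - (1 + Q)*(7 + Q))
O(V) = (-566 + 2*V)/(44 + V) (O(V) = (V + (V - 1*566))/(V + 44) = (V + (V - 566))/(44 + V) = (V + (-566 + V))/(44 + V) = (-566 + 2*V)/(44 + V))
1778384 + O(o(7)) = 1778384 + 2*(-283 + (-5 - 1*7² - 8*7))/(44 + (-5 - 1*7² - 8*7)) = 1778384 + 2*(-283 + (-5 - 1*49 - 56))/(44 + (-5 - 1*49 - 56)) = 1778384 + 2*(-283 + (-5 - 49 - 56))/(44 + (-5 - 49 - 56)) = 1778384 + 2*(-283 - 110)/(44 - 110) = 1778384 + 2*(-393)/(-66) = 1778384 + 2*(-1/66)*(-393) = 1778384 + 131/11 = 19562355/11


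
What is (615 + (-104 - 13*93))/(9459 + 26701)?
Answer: -349/18080 ≈ -0.019303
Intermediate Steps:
(615 + (-104 - 13*93))/(9459 + 26701) = (615 + (-104 - 1209))/36160 = (615 - 1313)*(1/36160) = -698*1/36160 = -349/18080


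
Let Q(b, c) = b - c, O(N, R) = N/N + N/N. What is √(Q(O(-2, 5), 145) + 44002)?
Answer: √43859 ≈ 209.43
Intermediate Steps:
O(N, R) = 2 (O(N, R) = 1 + 1 = 2)
√(Q(O(-2, 5), 145) + 44002) = √((2 - 1*145) + 44002) = √((2 - 145) + 44002) = √(-143 + 44002) = √43859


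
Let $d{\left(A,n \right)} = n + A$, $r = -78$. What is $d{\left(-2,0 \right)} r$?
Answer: $156$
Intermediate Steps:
$d{\left(A,n \right)} = A + n$
$d{\left(-2,0 \right)} r = \left(-2 + 0\right) \left(-78\right) = \left(-2\right) \left(-78\right) = 156$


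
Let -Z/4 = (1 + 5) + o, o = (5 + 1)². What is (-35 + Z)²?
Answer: 41209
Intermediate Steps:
o = 36 (o = 6² = 36)
Z = -168 (Z = -4*((1 + 5) + 36) = -4*(6 + 36) = -4*42 = -168)
(-35 + Z)² = (-35 - 168)² = (-203)² = 41209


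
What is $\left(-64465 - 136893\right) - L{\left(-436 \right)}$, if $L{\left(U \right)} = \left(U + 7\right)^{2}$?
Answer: $-385399$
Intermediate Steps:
$L{\left(U \right)} = \left(7 + U\right)^{2}$
$\left(-64465 - 136893\right) - L{\left(-436 \right)} = \left(-64465 - 136893\right) - \left(7 - 436\right)^{2} = \left(-64465 - 136893\right) - \left(-429\right)^{2} = -201358 - 184041 = -385399$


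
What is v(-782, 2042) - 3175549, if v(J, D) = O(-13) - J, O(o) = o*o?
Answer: -3174598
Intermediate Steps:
O(o) = o²
v(J, D) = 169 - J (v(J, D) = (-13)² - J = 169 - J)
v(-782, 2042) - 3175549 = (169 - 1*(-782)) - 3175549 = (169 + 782) - 3175549 = 951 - 3175549 = -3174598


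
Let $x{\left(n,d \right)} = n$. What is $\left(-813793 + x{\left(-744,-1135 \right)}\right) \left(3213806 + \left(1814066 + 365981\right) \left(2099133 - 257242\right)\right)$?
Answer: $-3270701776755322771$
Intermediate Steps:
$\left(-813793 + x{\left(-744,-1135 \right)}\right) \left(3213806 + \left(1814066 + 365981\right) \left(2099133 - 257242\right)\right) = \left(-813793 - 744\right) \left(3213806 + \left(1814066 + 365981\right) \left(2099133 - 257242\right)\right) = - 814537 \left(3213806 + 2180047 \cdot 1841891\right) = - 814537 \left(3213806 + 4015408948877\right) = \left(-814537\right) 4015412162683 = -3270701776755322771$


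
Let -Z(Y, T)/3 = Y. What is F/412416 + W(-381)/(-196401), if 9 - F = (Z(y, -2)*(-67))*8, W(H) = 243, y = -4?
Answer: 129422417/8999879424 ≈ 0.014380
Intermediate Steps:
Z(Y, T) = -3*Y
F = 6441 (F = 9 - -3*(-4)*(-67)*8 = 9 - 12*(-67)*8 = 9 - (-804)*8 = 9 - 1*(-6432) = 9 + 6432 = 6441)
F/412416 + W(-381)/(-196401) = 6441/412416 + 243/(-196401) = 6441*(1/412416) + 243*(-1/196401) = 2147/137472 - 81/65467 = 129422417/8999879424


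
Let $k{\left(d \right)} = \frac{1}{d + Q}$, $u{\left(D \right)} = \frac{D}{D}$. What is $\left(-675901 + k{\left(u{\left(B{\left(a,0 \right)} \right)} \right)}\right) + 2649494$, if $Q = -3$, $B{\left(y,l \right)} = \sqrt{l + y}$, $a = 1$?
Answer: $\frac{3947185}{2} \approx 1.9736 \cdot 10^{6}$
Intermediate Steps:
$u{\left(D \right)} = 1$
$k{\left(d \right)} = \frac{1}{-3 + d}$ ($k{\left(d \right)} = \frac{1}{d - 3} = \frac{1}{-3 + d}$)
$\left(-675901 + k{\left(u{\left(B{\left(a,0 \right)} \right)} \right)}\right) + 2649494 = \left(-675901 + \frac{1}{-3 + 1}\right) + 2649494 = \left(-675901 + \frac{1}{-2}\right) + 2649494 = \left(-675901 - \frac{1}{2}\right) + 2649494 = - \frac{1351803}{2} + 2649494 = \frac{3947185}{2}$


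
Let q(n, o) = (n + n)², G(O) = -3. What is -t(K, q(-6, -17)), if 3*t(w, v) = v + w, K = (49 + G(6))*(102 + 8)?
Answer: -5204/3 ≈ -1734.7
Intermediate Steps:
q(n, o) = 4*n² (q(n, o) = (2*n)² = 4*n²)
K = 5060 (K = (49 - 3)*(102 + 8) = 46*110 = 5060)
t(w, v) = v/3 + w/3 (t(w, v) = (v + w)/3 = v/3 + w/3)
-t(K, q(-6, -17)) = -((4*(-6)²)/3 + (⅓)*5060) = -((4*36)/3 + 5060/3) = -((⅓)*144 + 5060/3) = -(48 + 5060/3) = -1*5204/3 = -5204/3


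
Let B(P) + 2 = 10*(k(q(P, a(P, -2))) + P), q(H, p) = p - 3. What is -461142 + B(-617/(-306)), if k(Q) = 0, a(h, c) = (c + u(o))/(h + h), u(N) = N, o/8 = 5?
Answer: -70551947/153 ≈ -4.6112e+5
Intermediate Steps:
o = 40 (o = 8*5 = 40)
a(h, c) = (40 + c)/(2*h) (a(h, c) = (c + 40)/(h + h) = (40 + c)/((2*h)) = (40 + c)*(1/(2*h)) = (40 + c)/(2*h))
q(H, p) = -3 + p
B(P) = -2 + 10*P (B(P) = -2 + 10*(0 + P) = -2 + 10*P)
-461142 + B(-617/(-306)) = -461142 + (-2 + 10*(-617/(-306))) = -461142 + (-2 + 10*(-617*(-1/306))) = -461142 + (-2 + 10*(617/306)) = -461142 + (-2 + 3085/153) = -461142 + 2779/153 = -70551947/153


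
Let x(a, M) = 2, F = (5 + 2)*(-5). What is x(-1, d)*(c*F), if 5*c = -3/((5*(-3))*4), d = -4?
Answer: -7/10 ≈ -0.70000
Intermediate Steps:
F = -35 (F = 7*(-5) = -35)
c = 1/100 (c = (-3/((5*(-3))*4))/5 = (-3/((-15*4)))/5 = (-3/(-60))/5 = (-3*(-1/60))/5 = (⅕)*(1/20) = 1/100 ≈ 0.010000)
x(-1, d)*(c*F) = 2*((1/100)*(-35)) = 2*(-7/20) = -7/10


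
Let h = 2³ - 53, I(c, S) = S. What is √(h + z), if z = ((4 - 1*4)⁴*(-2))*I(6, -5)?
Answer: 3*I*√5 ≈ 6.7082*I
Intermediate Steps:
h = -45 (h = 8 - 53 = -45)
z = 0 (z = ((4 - 1*4)⁴*(-2))*(-5) = ((4 - 4)⁴*(-2))*(-5) = (0⁴*(-2))*(-5) = (0*(-2))*(-5) = 0*(-5) = 0)
√(h + z) = √(-45 + 0) = √(-45) = 3*I*√5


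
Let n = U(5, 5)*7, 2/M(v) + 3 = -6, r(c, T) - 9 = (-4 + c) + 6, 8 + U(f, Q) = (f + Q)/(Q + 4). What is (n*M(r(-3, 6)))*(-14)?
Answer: -12152/81 ≈ -150.02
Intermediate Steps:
U(f, Q) = -8 + (Q + f)/(4 + Q) (U(f, Q) = -8 + (f + Q)/(Q + 4) = -8 + (Q + f)/(4 + Q))
r(c, T) = 11 + c (r(c, T) = 9 + ((-4 + c) + 6) = 9 + (2 + c) = 11 + c)
M(v) = -2/9 (M(v) = 2/(-3 - 6) = 2/(-9) = 2*(-⅑) = -2/9)
n = -434/9 (n = ((-32 + 5 - 7*5)/(4 + 5))*7 = ((-32 + 5 - 35)/9)*7 = ((⅑)*(-62))*7 = -62/9*7 = -434/9 ≈ -48.222)
(n*M(r(-3, 6)))*(-14) = -434/9*(-2/9)*(-14) = (868/81)*(-14) = -12152/81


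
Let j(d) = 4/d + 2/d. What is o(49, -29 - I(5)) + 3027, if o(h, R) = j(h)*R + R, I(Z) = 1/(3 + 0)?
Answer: 440129/147 ≈ 2994.1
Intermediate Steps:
j(d) = 6/d
I(Z) = ⅓ (I(Z) = 1/3 = ⅓)
o(h, R) = R + 6*R/h (o(h, R) = (6/h)*R + R = 6*R/h + R = R + 6*R/h)
o(49, -29 - I(5)) + 3027 = (-29 - 1*⅓)*(6 + 49)/49 + 3027 = (-29 - ⅓)*(1/49)*55 + 3027 = -88/3*1/49*55 + 3027 = -4840/147 + 3027 = 440129/147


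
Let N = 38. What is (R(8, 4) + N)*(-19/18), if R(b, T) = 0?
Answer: -361/9 ≈ -40.111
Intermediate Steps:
(R(8, 4) + N)*(-19/18) = (0 + 38)*(-19/18) = 38*(-19*1/18) = 38*(-19/18) = -361/9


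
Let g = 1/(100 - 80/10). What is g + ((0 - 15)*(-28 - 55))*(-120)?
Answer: -13744799/92 ≈ -1.4940e+5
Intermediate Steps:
g = 1/92 (g = 1/(100 - 80/10) = 1/(100 - 10*4/5) = 1/(100 - 8) = 1/92 ≈ 0.010870)
g + ((0 - 15)*(-28 - 55))*(-120) = 1/92 + ((0 - 15)*(-28 - 55))*(-120) = 1/92 - 15*(-83)*(-120) = 1/92 + 1245*(-120) = 1/92 - 149400 = -13744799/92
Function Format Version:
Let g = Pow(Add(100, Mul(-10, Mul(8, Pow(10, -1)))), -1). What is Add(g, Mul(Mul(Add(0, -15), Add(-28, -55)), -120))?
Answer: Rational(-13744799, 92) ≈ -1.4940e+5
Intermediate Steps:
g = Rational(1, 92) (g = Pow(Add(100, Mul(-10, Mul(8, Rational(1, 10)))), -1) = Pow(Add(100, Mul(-10, Rational(4, 5))), -1) = Pow(Add(100, -8), -1) = Pow(92, -1) = Rational(1, 92) ≈ 0.010870)
Add(g, Mul(Mul(Add(0, -15), Add(-28, -55)), -120)) = Add(Rational(1, 92), Mul(Mul(Add(0, -15), Add(-28, -55)), -120)) = Add(Rational(1, 92), Mul(Mul(-15, -83), -120)) = Add(Rational(1, 92), Mul(1245, -120)) = Add(Rational(1, 92), -149400) = Rational(-13744799, 92)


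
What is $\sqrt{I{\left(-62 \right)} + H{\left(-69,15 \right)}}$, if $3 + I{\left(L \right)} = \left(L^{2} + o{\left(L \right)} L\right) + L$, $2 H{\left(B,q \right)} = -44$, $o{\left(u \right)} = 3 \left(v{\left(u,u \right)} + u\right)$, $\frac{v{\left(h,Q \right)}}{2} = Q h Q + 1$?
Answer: $\sqrt{88672933} \approx 9416.6$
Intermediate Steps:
$v{\left(h,Q \right)} = 2 + 2 h Q^{2}$ ($v{\left(h,Q \right)} = 2 \left(Q h Q + 1\right) = 2 \left(h Q^{2} + 1\right) = 2 \left(1 + h Q^{2}\right) = 2 + 2 h Q^{2}$)
$o{\left(u \right)} = 6 + 3 u + 6 u^{3}$ ($o{\left(u \right)} = 3 \left(\left(2 + 2 u u^{2}\right) + u\right) = 3 \left(\left(2 + 2 u^{3}\right) + u\right) = 3 \left(2 + u + 2 u^{3}\right) = 6 + 3 u + 6 u^{3}$)
$H{\left(B,q \right)} = -22$ ($H{\left(B,q \right)} = \frac{1}{2} \left(-44\right) = -22$)
$I{\left(L \right)} = -3 + L + L^{2} + L \left(6 + 3 L + 6 L^{3}\right)$ ($I{\left(L \right)} = -3 + \left(\left(L^{2} + \left(6 + 3 L + 6 L^{3}\right) L\right) + L\right) = -3 + \left(\left(L^{2} + L \left(6 + 3 L + 6 L^{3}\right)\right) + L\right) = -3 + \left(L + L^{2} + L \left(6 + 3 L + 6 L^{3}\right)\right) = -3 + L + L^{2} + L \left(6 + 3 L + 6 L^{3}\right)$)
$\sqrt{I{\left(-62 \right)} + H{\left(-69,15 \right)}} = \sqrt{\left(-3 + 4 \left(-62\right)^{2} + 6 \left(-62\right)^{4} + 7 \left(-62\right)\right) - 22} = \sqrt{\left(-3 + 4 \cdot 3844 + 6 \cdot 14776336 - 434\right) - 22} = \sqrt{\left(-3 + 15376 + 88658016 - 434\right) - 22} = \sqrt{88672955 - 22} = \sqrt{88672933}$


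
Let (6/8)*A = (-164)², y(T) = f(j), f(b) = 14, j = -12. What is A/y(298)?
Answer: 53792/21 ≈ 2561.5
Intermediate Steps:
y(T) = 14
A = 107584/3 (A = (4/3)*(-164)² = (4/3)*26896 = 107584/3 ≈ 35861.)
A/y(298) = (107584/3)/14 = (107584/3)*(1/14) = 53792/21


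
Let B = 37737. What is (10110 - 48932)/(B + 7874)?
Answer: -38822/45611 ≈ -0.85115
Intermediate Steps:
(10110 - 48932)/(B + 7874) = (10110 - 48932)/(37737 + 7874) = -38822/45611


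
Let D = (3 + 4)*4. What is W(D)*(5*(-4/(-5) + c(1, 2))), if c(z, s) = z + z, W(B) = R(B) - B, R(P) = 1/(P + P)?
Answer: -1567/4 ≈ -391.75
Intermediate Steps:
R(P) = 1/(2*P)
D = 28 (D = 7*4 = 28)
W(B) = 1/(2*B) - B
c(z, s) = 2*z
W(D)*(5*(-4/(-5) + c(1, 2))) = ((½)/28 - 1*28)*(5*(-4/(-5) + 2*1)) = ((½)*(1/28) - 28)*(5*(-4*(-⅕) + 2)) = (1/56 - 28)*(5*(⅘ + 2)) = -7835*14/(56*5) = -1567/56*14 = -1567/4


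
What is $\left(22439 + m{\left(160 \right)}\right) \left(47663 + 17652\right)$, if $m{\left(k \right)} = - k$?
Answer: $1455152885$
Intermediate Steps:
$\left(22439 + m{\left(160 \right)}\right) \left(47663 + 17652\right) = \left(22439 - 160\right) \left(47663 + 17652\right) = \left(22439 - 160\right) 65315 = 22279 \cdot 65315 = 1455152885$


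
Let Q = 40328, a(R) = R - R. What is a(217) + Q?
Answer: 40328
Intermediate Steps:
a(R) = 0
a(217) + Q = 0 + 40328 = 40328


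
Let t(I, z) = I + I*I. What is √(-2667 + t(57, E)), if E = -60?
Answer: 3*√71 ≈ 25.278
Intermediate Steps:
t(I, z) = I + I²
√(-2667 + t(57, E)) = √(-2667 + 57*(1 + 57)) = √(-2667 + 57*58) = √(-2667 + 3306) = √639 = 3*√71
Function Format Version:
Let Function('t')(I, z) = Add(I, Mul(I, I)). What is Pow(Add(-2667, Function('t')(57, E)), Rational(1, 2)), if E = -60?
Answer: Mul(3, Pow(71, Rational(1, 2))) ≈ 25.278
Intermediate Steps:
Function('t')(I, z) = Add(I, Pow(I, 2))
Pow(Add(-2667, Function('t')(57, E)), Rational(1, 2)) = Pow(Add(-2667, Mul(57, Add(1, 57))), Rational(1, 2)) = Pow(Add(-2667, Mul(57, 58)), Rational(1, 2)) = Pow(Add(-2667, 3306), Rational(1, 2)) = Pow(639, Rational(1, 2)) = Mul(3, Pow(71, Rational(1, 2)))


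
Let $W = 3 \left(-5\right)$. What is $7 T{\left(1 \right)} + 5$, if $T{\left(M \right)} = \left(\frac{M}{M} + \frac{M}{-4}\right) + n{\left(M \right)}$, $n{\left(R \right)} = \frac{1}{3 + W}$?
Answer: $\frac{29}{3} \approx 9.6667$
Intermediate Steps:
$W = -15$
$n{\left(R \right)} = - \frac{1}{12}$ ($n{\left(R \right)} = \frac{1}{3 - 15} = \frac{1}{-12} = - \frac{1}{12}$)
$T{\left(M \right)} = \frac{11}{12} - \frac{M}{4}$ ($T{\left(M \right)} = \left(\frac{M}{M} + \frac{M}{-4}\right) - \frac{1}{12} = \left(1 + M \left(- \frac{1}{4}\right)\right) - \frac{1}{12} = \left(1 - \frac{M}{4}\right) - \frac{1}{12} = \frac{11}{12} - \frac{M}{4}$)
$7 T{\left(1 \right)} + 5 = 7 \left(\frac{11}{12} - \frac{1}{4}\right) + 5 = 7 \cdot \frac{2}{3} + 5 = \frac{14}{3} + 5 = \frac{29}{3}$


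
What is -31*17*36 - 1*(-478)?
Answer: -18494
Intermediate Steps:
-31*17*36 - 1*(-478) = -527*36 + 478 = -18972 + 478 = -18494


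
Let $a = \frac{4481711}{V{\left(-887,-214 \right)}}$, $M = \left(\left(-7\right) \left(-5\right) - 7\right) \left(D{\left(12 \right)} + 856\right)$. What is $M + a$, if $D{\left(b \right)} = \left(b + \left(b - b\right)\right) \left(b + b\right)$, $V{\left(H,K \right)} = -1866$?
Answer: $\frac{55290001}{1866} \approx 29630.0$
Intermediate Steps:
$D{\left(b \right)} = 2 b^{2}$ ($D{\left(b \right)} = \left(b + 0\right) 2 b = b 2 b = 2 b^{2}$)
$M = 32032$ ($M = \left(\left(-7\right) \left(-5\right) - 7\right) \left(2 \cdot 12^{2} + 856\right) = \left(35 - 7\right) \left(2 \cdot 144 + 856\right) = 28 \left(288 + 856\right) = 28 \cdot 1144 = 32032$)
$a = - \frac{4481711}{1866}$ ($a = \frac{4481711}{-1866} = 4481711 \left(- \frac{1}{1866}\right) = - \frac{4481711}{1866} \approx -2401.8$)
$M + a = 32032 - \frac{4481711}{1866} = \frac{55290001}{1866}$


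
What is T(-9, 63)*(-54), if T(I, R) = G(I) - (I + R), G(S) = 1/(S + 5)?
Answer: 5859/2 ≈ 2929.5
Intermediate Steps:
G(S) = 1/(5 + S)
T(I, R) = 1/(5 + I) - I - R (T(I, R) = 1/(5 + I) - (I + R) = 1/(5 + I) + (-I - R) = 1/(5 + I) - I - R)
T(-9, 63)*(-54) = ((1 - (5 - 9)*(-9 + 63))/(5 - 9))*(-54) = ((1 - 1*(-4)*54)/(-4))*(-54) = -(1 + 216)/4*(-54) = -¼*217*(-54) = -217/4*(-54) = 5859/2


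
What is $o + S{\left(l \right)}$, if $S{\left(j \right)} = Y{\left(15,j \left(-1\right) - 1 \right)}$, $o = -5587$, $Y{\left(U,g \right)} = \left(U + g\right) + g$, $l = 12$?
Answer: $-5598$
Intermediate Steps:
$Y{\left(U,g \right)} = U + 2 g$
$S{\left(j \right)} = 13 - 2 j$ ($S{\left(j \right)} = 15 + 2 \left(j \left(-1\right) - 1\right) = 15 + 2 \left(- j - 1\right) = 15 + 2 \left(-1 - j\right) = 15 - \left(2 + 2 j\right) = 13 - 2 j$)
$o + S{\left(l \right)} = -5587 + \left(13 - 24\right) = -5587 - 11 = -5598$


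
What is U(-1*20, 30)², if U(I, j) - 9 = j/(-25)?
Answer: 1521/25 ≈ 60.840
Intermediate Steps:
U(I, j) = 9 - j/25 (U(I, j) = 9 + j/(-25) = 9 + j*(-1/25) = 9 - j/25)
U(-1*20, 30)² = (9 - 1/25*30)² = (9 - 6/5)² = (39/5)² = 1521/25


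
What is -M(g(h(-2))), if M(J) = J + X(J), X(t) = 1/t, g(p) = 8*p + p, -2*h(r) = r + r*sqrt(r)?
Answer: (-18*sqrt(2) - 80*I/9)/(sqrt(2) - I) ≈ -9.037 - 12.676*I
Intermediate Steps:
h(r) = -r/2 - r**(3/2)/2 (h(r) = -(r + r*sqrt(r))/2 = -(r + r**(3/2))/2 = -r/2 - r**(3/2)/2)
g(p) = 9*p
M(J) = J + 1/J
-M(g(h(-2))) = -(9*(-1/2*(-2) - (-1)*I*sqrt(2)) + 1/(9*(-1/2*(-2) - (-1)*I*sqrt(2)))) = -(9*(1 - (-1)*I*sqrt(2)) + 1/(9*(1 - (-1)*I*sqrt(2)))) = -(9*(1 + I*sqrt(2)) + 1/(9*(1 + I*sqrt(2)))) = -((9 + 9*I*sqrt(2)) + 1/(9 + 9*I*sqrt(2))) = -(9 + 1/(9 + 9*I*sqrt(2)) + 9*I*sqrt(2)) = -9 - 1/(9 + 9*I*sqrt(2)) - 9*I*sqrt(2)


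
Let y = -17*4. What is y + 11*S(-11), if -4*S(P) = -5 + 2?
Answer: -239/4 ≈ -59.750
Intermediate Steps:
y = -68
S(P) = 3/4 (S(P) = -(-5 + 2)/4 = -1/4*(-3) = 3/4)
y + 11*S(-11) = -68 + 11*(3/4) = -68 + 33/4 = -239/4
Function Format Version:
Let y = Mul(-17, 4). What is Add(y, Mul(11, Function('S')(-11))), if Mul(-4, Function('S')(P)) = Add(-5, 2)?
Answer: Rational(-239, 4) ≈ -59.750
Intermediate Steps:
y = -68
Function('S')(P) = Rational(3, 4) (Function('S')(P) = Mul(Rational(-1, 4), Add(-5, 2)) = Mul(Rational(-1, 4), -3) = Rational(3, 4))
Add(y, Mul(11, Function('S')(-11))) = Add(-68, Mul(11, Rational(3, 4))) = Add(-68, Rational(33, 4)) = Rational(-239, 4)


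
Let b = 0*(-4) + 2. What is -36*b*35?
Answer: -2520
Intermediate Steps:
b = 2 (b = 0 + 2 = 2)
-36*b*35 = -36*2*35 = -72*35 = -2520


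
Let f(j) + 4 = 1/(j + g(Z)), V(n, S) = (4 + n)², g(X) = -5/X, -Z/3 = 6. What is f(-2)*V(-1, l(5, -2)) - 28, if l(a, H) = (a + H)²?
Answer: -2146/31 ≈ -69.226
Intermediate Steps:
Z = -18 (Z = -3*6 = -18)
l(a, H) = (H + a)²
f(j) = -4 + 1/(5/18 + j) (f(j) = -4 + 1/(j - 5/(-18)) = -4 + 1/(j - 5*(-1/18)) = -4 + 1/(j + 5/18) = -4 + 1/(5/18 + j))
f(-2)*V(-1, l(5, -2)) - 28 = (2*(-1 - 36*(-2))/(5 + 18*(-2)))*(4 - 1)² - 28 = (2*(-1 + 72)/(5 - 36))*3² - 28 = (2*71/(-31))*9 - 28 = (2*(-1/31)*71)*9 - 28 = -142/31*9 - 28 = -1278/31 - 28 = -2146/31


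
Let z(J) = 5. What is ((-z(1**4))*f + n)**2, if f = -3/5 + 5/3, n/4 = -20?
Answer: 65536/9 ≈ 7281.8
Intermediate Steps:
n = -80 (n = 4*(-20) = -80)
f = 16/15 (f = -3*1/5 + 5*(1/3) = -3/5 + 5/3 = 16/15 ≈ 1.0667)
((-z(1**4))*f + n)**2 = (-1*5*(16/15) - 80)**2 = (-5*16/15 - 80)**2 = (-16/3 - 80)**2 = (-256/3)**2 = 65536/9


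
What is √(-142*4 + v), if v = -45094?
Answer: 17*I*√158 ≈ 213.69*I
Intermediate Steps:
√(-142*4 + v) = √(-142*4 - 45094) = √(-568 - 45094) = √(-45662) = 17*I*√158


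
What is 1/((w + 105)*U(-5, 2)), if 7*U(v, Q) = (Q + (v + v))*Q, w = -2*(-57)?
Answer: -7/3504 ≈ -0.0019977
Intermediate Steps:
w = 114
U(v, Q) = Q*(Q + 2*v)/7 (U(v, Q) = ((Q + (v + v))*Q)/7 = ((Q + 2*v)*Q)/7 = (Q*(Q + 2*v))/7 = Q*(Q + 2*v)/7)
1/((w + 105)*U(-5, 2)) = 1/((114 + 105)*((1/7)*2*(2 + 2*(-5)))) = 1/(219*((1/7)*2*(2 - 10))) = 1/(219*((1/7)*2*(-8))) = 1/(219*(-16/7)) = 1/(-3504/7) = -7/3504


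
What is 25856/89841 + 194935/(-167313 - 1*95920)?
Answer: -10707002887/23649115953 ≈ -0.45274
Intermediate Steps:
25856/89841 + 194935/(-167313 - 1*95920) = 25856*(1/89841) + 194935/(-167313 - 95920) = 25856/89841 + 194935/(-263233) = 25856/89841 + 194935*(-1/263233) = 25856/89841 - 194935/263233 = -10707002887/23649115953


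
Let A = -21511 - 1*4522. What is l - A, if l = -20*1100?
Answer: 4033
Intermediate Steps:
A = -26033 (A = -21511 - 4522 = -26033)
l = -22000
l - A = -22000 - 1*(-26033) = -22000 + 26033 = 4033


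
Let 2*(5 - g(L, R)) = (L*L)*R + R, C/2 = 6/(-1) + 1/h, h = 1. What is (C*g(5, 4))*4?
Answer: 1880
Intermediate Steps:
C = -10 (C = 2*(6/(-1) + 1/1) = 2*(6*(-1) + 1*1) = 2*(-6 + 1) = 2*(-5) = -10)
g(L, R) = 5 - R/2 - R*L²/2 (g(L, R) = 5 - ((L*L)*R + R)/2 = 5 - (L²*R + R)/2 = 5 - (R*L² + R)/2 = 5 - (R + R*L²)/2 = 5 + (-R/2 - R*L²/2) = 5 - R/2 - R*L²/2)
(C*g(5, 4))*4 = -10*(5 - ½*4 - ½*4*5²)*4 = -10*(5 - 2 - ½*4*25)*4 = -10*(5 - 2 - 50)*4 = -10*(-47)*4 = 470*4 = 1880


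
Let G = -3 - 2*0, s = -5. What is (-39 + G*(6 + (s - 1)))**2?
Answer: 1521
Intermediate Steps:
G = -3 (G = -3 - 1*0 = -3 + 0 = -3)
(-39 + G*(6 + (s - 1)))**2 = (-39 - 3*(6 + (-5 - 1)))**2 = (-39 - 3*(6 - 6))**2 = (-39 - 3*0)**2 = (-39 + 0)**2 = (-39)**2 = 1521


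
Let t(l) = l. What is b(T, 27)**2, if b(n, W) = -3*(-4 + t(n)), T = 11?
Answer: 441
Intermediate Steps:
b(n, W) = 12 - 3*n (b(n, W) = -3*(-4 + n) = 12 - 3*n)
b(T, 27)**2 = (12 - 3*11)**2 = (12 - 33)**2 = (-21)**2 = 441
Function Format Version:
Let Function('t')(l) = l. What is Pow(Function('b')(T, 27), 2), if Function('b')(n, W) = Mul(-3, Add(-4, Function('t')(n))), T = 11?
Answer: 441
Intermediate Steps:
Function('b')(n, W) = Add(12, Mul(-3, n)) (Function('b')(n, W) = Mul(-3, Add(-4, n)) = Add(12, Mul(-3, n)))
Pow(Function('b')(T, 27), 2) = Pow(Add(12, Mul(-3, 11)), 2) = Pow(Add(12, -33), 2) = Pow(-21, 2) = 441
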